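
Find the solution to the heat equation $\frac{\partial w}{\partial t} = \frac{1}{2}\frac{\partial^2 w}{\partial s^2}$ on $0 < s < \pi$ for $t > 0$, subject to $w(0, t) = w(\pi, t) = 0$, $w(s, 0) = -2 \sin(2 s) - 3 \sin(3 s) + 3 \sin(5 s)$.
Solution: Using separation of variables $w = X(s)T(t)$:
Eigenfunctions: $\sin(ns)$, $n = 1, 2, 3, \ldots$
General solution: $w(s, t) = \sum c_n \sin(ns) e^{-n^2 t/2}$
Matching $w(s,0) = -2 \sin(2 s) - 3 \sin(3 s) + 3 \sin(5 s)$ term by term: $c_2=-2, c_3=-3, c_5=3$.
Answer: $w(s, t) = -2 e^{-2 t} \sin(2 s) - 3 e^{-9 t/2} \sin(3 s) + 3 e^{-25 t/2} \sin(5 s)$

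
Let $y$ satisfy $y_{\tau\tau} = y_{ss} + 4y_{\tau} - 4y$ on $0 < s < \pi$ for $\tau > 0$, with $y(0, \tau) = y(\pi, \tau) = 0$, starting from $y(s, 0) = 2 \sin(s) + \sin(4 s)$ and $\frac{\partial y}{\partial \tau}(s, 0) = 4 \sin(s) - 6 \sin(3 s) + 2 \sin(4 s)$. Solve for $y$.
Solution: Substitute $y = e^{2\tau}u$.
Then $y_{\tau} = e^{2\tau}(u_{\tau} + 2u)$, $y_{\tau\tau} = e^{2\tau}(u_{\tau\tau} + 4u_{\tau} + 4u)$, $y_{ss} = e^{2\tau}u_{ss}$; substituting and dividing by $e^{2\tau}$, the lower-order terms cancel: $u_{\tau\tau} = u_{ss}$ (standard wave equation).
Data for $u$: $u(s,0) = y(s,0) = 2 \sin(s) + \sin(4 s)$; $u_{\tau}(s,0) = y_{\tau}(s,0) - 2y(s,0) = -6 \sin(3 s)$. The boundary conditions carry over: $u(0,\tau) = u(\pi,\tau) = 0$.
Separating variables: $u = \sum [A_n \cos(\omega_n \tau) + B_n \sin(\omega_n \tau)] \sin(ns)$, $\omega_n = n$. From ICs ($B_n$ = velocity coefficient / $\omega_n$): $A_1=2, A_4=1, B_3=-2$.
So $u(s,\tau) = 2 \sin(s) \cos(\tau) - 2 \sin(3 s) \sin(3 \tau) + \sin(4 s) \cos(4 \tau)$, and $y(s,\tau) = e^{2\tau}u(s,\tau)$.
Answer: $y(s, \tau) = -2 e^{2 \tau} \sin(3 \tau) \sin(3 s) + 2 e^{2 \tau} \sin(s) \cos(\tau) + e^{2 \tau} \sin(4 s) \cos(4 \tau)$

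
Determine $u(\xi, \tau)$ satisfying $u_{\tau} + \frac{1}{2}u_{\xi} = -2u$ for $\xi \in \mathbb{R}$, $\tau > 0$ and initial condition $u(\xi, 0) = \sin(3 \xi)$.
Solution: Substitute $u = e^{-2\tau}w$.
Then $u_{\tau} = e^{-2\tau}(w_{\tau} - 2w)$, $u_{\xi} = e^{-2\tau}w_{\xi}$; substituting and dividing by $e^{-2\tau}$, the lower-order terms cancel: $w_{\tau} + \frac{1}{2}w_{\xi} = 0$ (standard advection equation).
Data for $w$: $w(\xi,0) = u(\xi,0) = \sin(3 \xi)$.
By characteristics ($d\xi/d\tau = 1/2$), $w(\xi,\tau) = f(\xi - \frac{1}{2}\tau)$ with $f = w( \cdot , 0)$.
So $w(\xi,\tau) = \sin(3 \xi - 3 \tau/2)$, and $u(\xi,\tau) = e^{-2\tau}w(\xi,\tau)$.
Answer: $u(\xi, \tau) = - e^{-2 \tau} \sin(3 \tau/2 - 3 \xi)$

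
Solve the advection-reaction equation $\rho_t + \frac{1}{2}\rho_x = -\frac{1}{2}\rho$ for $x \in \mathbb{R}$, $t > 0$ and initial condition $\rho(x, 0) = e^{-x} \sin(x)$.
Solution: Substitute $\rho = e^{-x}u$.
Then $\rho_x = e^{-x}(u_x - u)$, $\rho_t = e^{-x}u_t$; substituting and dividing by $e^{-x}$, the lower-order terms cancel: $u_t + \frac{1}{2}u_x = 0$ (standard advection equation).
Data for $u$: $u(x,0) = e^{x}\rho(x,0) = \sin(x)$.
By characteristics ($dx/dt = 1/2$), $u(x,t) = f(x - \frac{1}{2}t)$ with $f = u( \cdot , 0)$.
So $u(x,t) = - \sin(t/2 - x)$, and $\rho(x,t) = e^{-x}u(x,t)$.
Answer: $\rho(x, t) = - e^{-x} \sin(t/2 - x)$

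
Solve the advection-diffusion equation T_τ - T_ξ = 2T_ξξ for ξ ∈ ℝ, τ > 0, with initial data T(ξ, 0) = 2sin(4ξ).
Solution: Moving frame: η = ξ + τ, σ = τ, T = u(η,σ), so T_τ = u_σ + u_η and T_ξξ = u_ηη.
Hence T_τ - T_ξ = u_σ and the PDE becomes the heat equation u_σ = 2u_ηη on η ∈ ℝ.
Initial data: u(η,0) = T(η,0) = 2sin(4η). Each mode sin(nη) decays as exp(-2n²σ) on ℝ, so u(η,σ) = Σ c_n exp(-2n²σ) sin(nη) with c_4=2: u(η,σ) = 2exp(-32σ)sin(4η).
Substituting back: T(ξ,τ) = u(ξ + τ, τ).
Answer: T(ξ, τ) = 2exp(-32τ)sin(4ξ + 4τ)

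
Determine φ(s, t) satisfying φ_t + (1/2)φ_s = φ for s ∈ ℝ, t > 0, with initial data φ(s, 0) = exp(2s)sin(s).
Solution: Substitute φ = exp(2s)u, i.e. u = exp(-2s)φ.
By the product rule, φ_s = exp(2s)(u_s + 2u), φ_t = exp(2s)u_t.
Substituting into the PDE and dividing by exp(2s): u_t + (1/2)(u_s + 2u) = u.
The lower-order terms cancel, leaving the standard advection equation u_t + (1/2)u_s = 0.
Initial data for u: u(s,0) = exp(-2s)φ(s,0) = sin(s).
Solve for u:
  By method of characteristics (waves move right with speed 1/2):
  Along characteristics s - (1/2)t = const, u is constant, so u(s,t) = f(s - (1/2)t) with f = u(·, 0).
Hence u(s,t) = sin(s - t/2).
Transform back: φ(s,t) = exp(2s)u(s,t).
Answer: φ(s, t) = exp(2s)sin(s - t/2)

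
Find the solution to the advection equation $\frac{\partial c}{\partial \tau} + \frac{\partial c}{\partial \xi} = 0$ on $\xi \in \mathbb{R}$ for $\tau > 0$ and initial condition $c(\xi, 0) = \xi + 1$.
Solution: By characteristics ($d\xi/d\tau = 1$), $c(\xi,\tau) = f(\xi - \tau)$ with $f = c( \cdot , 0)$.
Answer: $c(\xi, \tau) = - \tau + \xi + 1$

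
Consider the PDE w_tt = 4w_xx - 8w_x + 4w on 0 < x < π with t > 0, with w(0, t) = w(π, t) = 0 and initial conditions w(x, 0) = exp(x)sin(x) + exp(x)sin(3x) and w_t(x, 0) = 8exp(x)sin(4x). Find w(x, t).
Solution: Substitute w = exp(x)u, i.e. u = exp(-x)w.
By the product rule, w_x = exp(x)(u_x + u), w_xx = exp(x)(u_xx + 2u_x + u), w_tt = exp(x)u_tt.
Substituting into the PDE and dividing by exp(x): u_tt = 4(u_xx + 2u_x + u) - 8(u_x + u) + 4u.
The lower-order terms cancel, leaving the standard wave equation u_tt = 4u_xx.
Initial data for u: u(x,0) = exp(-x)w(x,0) = sin(x) + sin(3x); u_t(x,0) = exp(-x)w_t(x,0) = 8sin(4x). The boundary conditions carry over: u(0,t) = u(π,t) = 0.
Solve for u:
  Using separation of variables u = X(x)T(t):
  Eigenfunctions: sin(nx), n = 1, 2, 3, ...
  General solution: u(x, t) = Σ [A_n cos(2n t) + B_n sin(2n t)] sin(nx)
  From u(x,0) = sin(x) + sin(3x): A_1=1, A_3=1. From u_t(x,0) = 8sin(4x), using u_t(x,0) = Σ ω_n B_n sin(nx) with ω_n = 2n: B_4 = 8/8 = 1.
Hence u(x,t) = sin(8t)sin(4x) + sin(x)cos(2t) + sin(3x)cos(6t).
Transform back: w(x,t) = exp(x)u(x,t).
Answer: w(x, t) = exp(x)sin(8t)sin(4x) + exp(x)sin(x)cos(2t) + exp(x)sin(3x)cos(6t)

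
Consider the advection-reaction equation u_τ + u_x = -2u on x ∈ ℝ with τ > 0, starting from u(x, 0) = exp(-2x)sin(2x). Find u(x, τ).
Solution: Substitute u = exp(-2x)w, i.e. w = exp(2x)u.
By the product rule, u_x = exp(-2x)(w_x - 2w), u_τ = exp(-2x)w_τ.
Substituting into the PDE and dividing by exp(-2x): w_τ + (w_x - 2w) = -2w.
The lower-order terms cancel, leaving the standard advection equation w_τ + w_x = 0.
Initial data for w: w(x,0) = exp(2x)u(x,0) = sin(2x).
Solve for w:
  By method of characteristics (waves move right with speed 1):
  Along characteristics x - τ = const, w is constant, so w(x,τ) = f(x - τ) with f = w(·, 0).
Hence w(x,τ) = sin(2x - 2τ).
Transform back: u(x,τ) = exp(-2x)w(x,τ).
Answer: u(x, τ) = exp(-2x)sin(2x - 2τ)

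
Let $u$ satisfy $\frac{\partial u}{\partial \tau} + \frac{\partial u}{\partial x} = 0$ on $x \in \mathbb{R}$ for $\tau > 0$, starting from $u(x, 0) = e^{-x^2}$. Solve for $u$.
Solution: By characteristics ($dx/d\tau = 1$), $u(x,\tau) = f(x - \tau)$ with $f = u( \cdot , 0)$.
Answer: $u(x, \tau) = e^{-(-\tau + x)^2}$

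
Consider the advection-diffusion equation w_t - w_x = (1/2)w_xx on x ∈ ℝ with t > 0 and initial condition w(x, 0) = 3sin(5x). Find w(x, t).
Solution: Moving frame: η = x + t, σ = t, w = u(η,σ), so w_t = u_σ + u_η and w_xx = u_ηη.
Hence w_t - w_x = u_σ and the PDE becomes the heat equation u_σ = (1/2)u_ηη on η ∈ ℝ.
Initial data: u(η,0) = w(η,0) = 3sin(5η). Each mode sin(nη) decays as exp(-n²σ/2) on ℝ, so u(η,σ) = Σ c_n exp(-n²σ/2) sin(nη) with c_5=3: u(η,σ) = 3exp(-25σ/2)sin(5η).
Substituting back: w(x,t) = u(x + t, t).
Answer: w(x, t) = 3exp(-25t/2)sin(5t + 5x)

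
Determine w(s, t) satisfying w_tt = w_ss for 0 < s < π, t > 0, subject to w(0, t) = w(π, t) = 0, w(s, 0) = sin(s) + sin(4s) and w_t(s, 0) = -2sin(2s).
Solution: Using separation of variables w = X(s)T(t):
Eigenfunctions: sin(ns), n = 1, 2, 3, ...
General solution: w(s, t) = Σ [A_n cos(n t) + B_n sin(n t)] sin(ns)
From w(s,0) = sin(s) + sin(4s): A_1=1, A_4=1. From w_t(s,0) = -2sin(2s), using w_t(s,0) = Σ ω_n B_n sin(ns) with ω_n = n: B_2 = (-2)/2 = -1.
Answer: w(s, t) = sin(s)cos(t) - sin(2s)sin(2t) + sin(4s)cos(4t)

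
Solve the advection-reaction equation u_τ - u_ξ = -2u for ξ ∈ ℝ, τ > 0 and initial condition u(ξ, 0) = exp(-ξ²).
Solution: Substitute u = exp(-2τ)w.
Then u_τ = exp(-2τ)(w_τ - 2w), u_ξ = exp(-2τ)w_ξ; substituting and dividing by exp(-2τ), the lower-order terms cancel: w_τ - w_ξ = 0 (standard advection equation).
Data for w: w(ξ,0) = u(ξ,0) = exp(-ξ²).
By characteristics (dξ/dτ = -1), w(ξ,τ) = f(ξ + τ) with f = w(·, 0).
So w(ξ,τ) = exp(-(ξ + τ)²), and u(ξ,τ) = exp(-2τ)w(ξ,τ).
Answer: u(ξ, τ) = exp(-2τ)exp(-(ξ + τ)²)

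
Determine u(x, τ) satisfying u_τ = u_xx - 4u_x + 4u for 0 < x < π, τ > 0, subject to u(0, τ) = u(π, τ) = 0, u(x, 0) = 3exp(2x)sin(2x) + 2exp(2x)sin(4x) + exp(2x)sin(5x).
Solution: Substitute u = exp(2x)w.
Then u_x = exp(2x)(w_x + 2w), u_xx = exp(2x)(w_xx + 4w_x + 4w), u_τ = exp(2x)w_τ; substituting and dividing by exp(2x), the lower-order terms cancel: w_τ = w_xx (standard heat equation).
Data for w: w(x,0) = exp(-2x)u(x,0) = 3sin(2x) + 2sin(4x) + sin(5x). The boundary conditions carry over: w(0,τ) = w(π,τ) = 0.
Separating variables: w = Σ c_n exp(-n²τ) sin(nx). From w(x,0) = 3sin(2x) + 2sin(4x) + sin(5x): c_2=3, c_4=2, c_5=1.
So w(x,τ) = 3exp(-4τ)sin(2x) + 2exp(-16τ)sin(4x) + exp(-25τ)sin(5x), and u(x,τ) = exp(2x)w(x,τ).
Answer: u(x, τ) = 3exp(2x)exp(-4τ)sin(2x) + 2exp(2x)exp(-16τ)sin(4x) + exp(2x)exp(-25τ)sin(5x)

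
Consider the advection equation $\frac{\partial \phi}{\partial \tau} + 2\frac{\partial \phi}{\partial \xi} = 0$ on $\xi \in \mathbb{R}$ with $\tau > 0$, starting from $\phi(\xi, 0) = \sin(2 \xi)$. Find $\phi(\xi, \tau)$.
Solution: By method of characteristics (waves move right with speed 2):
Along characteristics $\xi - 2\tau =$ const, $\phi$ is constant, so $\phi(\xi,\tau) = f(\xi - 2\tau)$ with $f = \phi( \cdot , 0)$.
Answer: $\phi(\xi, \tau) = - \sin(4 \tau - 2 \xi)$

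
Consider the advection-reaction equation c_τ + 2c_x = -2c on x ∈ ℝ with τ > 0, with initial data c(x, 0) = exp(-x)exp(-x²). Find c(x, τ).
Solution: Substitute c = exp(-x)u.
Then c_x = exp(-x)(u_x - u), c_τ = exp(-x)u_τ; substituting and dividing by exp(-x), the lower-order terms cancel: u_τ + 2u_x = 0 (standard advection equation).
Data for u: u(x,0) = exp(x)c(x,0) = exp(-x²).
By characteristics (dx/dτ = 2), u(x,τ) = f(x - 2τ) with f = u(·, 0).
So u(x,τ) = exp(-(x - 2τ)²), and c(x,τ) = exp(-x)u(x,τ).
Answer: c(x, τ) = exp(-x)exp(-(x - 2τ)²)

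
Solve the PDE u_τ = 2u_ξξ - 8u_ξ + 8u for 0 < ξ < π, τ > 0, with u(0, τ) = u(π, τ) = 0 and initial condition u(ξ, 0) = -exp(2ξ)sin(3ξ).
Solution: Substitute u = exp(2ξ)w, i.e. w = exp(-2ξ)u.
By the product rule, u_ξ = exp(2ξ)(w_ξ + 2w), u_ξξ = exp(2ξ)(w_ξξ + 4w_ξ + 4w), u_τ = exp(2ξ)w_τ.
Substituting into the PDE and dividing by exp(2ξ): w_τ = 2(w_ξξ + 4w_ξ + 4w) - 8(w_ξ + 2w) + 8w.
The lower-order terms cancel, leaving the standard heat equation w_τ = 2w_ξξ.
Initial data for w: w(ξ,0) = exp(-2ξ)u(ξ,0) = -sin(3ξ). The boundary conditions carry over: w(0,τ) = w(π,τ) = 0.
Solve for w:
  Using separation of variables w = X(ξ)T(τ):
  Eigenfunctions: sin(nξ), n = 1, 2, 3, ...
  General solution: w(ξ, τ) = Σ c_n sin(nξ) exp(-2n² τ)
  Matching w(ξ,0) = -sin(3ξ) term by term: c_3=-1.
Hence w(ξ,τ) = -exp(-18τ)sin(3ξ).
Transform back: u(ξ,τ) = exp(2ξ)w(ξ,τ).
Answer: u(ξ, τ) = -exp(2ξ)exp(-18τ)sin(3ξ)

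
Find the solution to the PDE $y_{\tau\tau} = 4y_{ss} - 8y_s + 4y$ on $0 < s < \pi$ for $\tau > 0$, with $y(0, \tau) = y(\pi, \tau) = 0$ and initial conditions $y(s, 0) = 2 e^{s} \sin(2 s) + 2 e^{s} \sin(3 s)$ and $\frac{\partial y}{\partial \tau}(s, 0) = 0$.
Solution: Substitute $y = e^{s}u$, i.e. $u = e^{-s}y$.
By the product rule, $y_s = e^{s}(u_s + u)$, $y_{ss} = e^{s}(u_{ss} + 2u_s + u)$, $y_{\tau\tau} = e^{s}u_{\tau\tau}$.
Substituting into the PDE and dividing by $e^{s}$: $u_{\tau\tau} = 4(u_{ss} + 2u_s + u) - 8(u_s + u) + 4u$.
The lower-order terms cancel, leaving the standard wave equation $u_{\tau\tau} = 4u_{ss}$.
Initial data for $u$: $u(s,0) = e^{-s}y(s,0) = 2 \sin(2 s) + 2 \sin(3 s)$; $u_{\tau}(s,0) = e^{-s}y_{\tau}(s,0) = 0$. The boundary conditions carry over: $u(0,\tau) = u(\pi,\tau) = 0$.
Solve for $u$:
  Using separation of variables $u = X(s)T(\tau)$:
  Eigenfunctions: $\sin(ns)$, $n = 1, 2, 3, \ldots$
  General solution: $u(s, \tau) = \sum [A_n \cos(2n \tau) + B_n \sin(2n \tau)] \sin(ns)$
  From $u(s,0) = 2 \sin(2 s) + 2 \sin(3 s)$: $A_2=2, A_3=2$. From $u_{\tau}(s,0) = 0$: all $B_n = 0$.
Hence $u(s,\tau) = 2 \sin(2 s) \cos(4 \tau) + 2 \sin(3 s) \cos(6 \tau)$.
Transform back: $y(s,\tau) = e^{s}u(s,\tau)$.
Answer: $y(s, \tau) = 2 e^{s} \sin(2 s) \cos(4 \tau) + 2 e^{s} \sin(3 s) \cos(6 \tau)$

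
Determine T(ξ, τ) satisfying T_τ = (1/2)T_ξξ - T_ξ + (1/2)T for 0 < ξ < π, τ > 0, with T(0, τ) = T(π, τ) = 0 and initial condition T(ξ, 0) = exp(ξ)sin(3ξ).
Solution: Substitute T = exp(ξ)u, i.e. u = exp(-ξ)T.
By the product rule, T_ξ = exp(ξ)(u_ξ + u), T_ξξ = exp(ξ)(u_ξξ + 2u_ξ + u), T_τ = exp(ξ)u_τ.
Substituting into the PDE and dividing by exp(ξ): u_τ = (1/2)(u_ξξ + 2u_ξ + u) - (u_ξ + u) + (1/2)u.
The lower-order terms cancel, leaving the standard heat equation u_τ = (1/2)u_ξξ.
Initial data for u: u(ξ,0) = exp(-ξ)T(ξ,0) = sin(3ξ). The boundary conditions carry over: u(0,τ) = u(π,τ) = 0.
Solve for u:
  Using separation of variables u = X(ξ)G(τ):
  Eigenfunctions: sin(nξ), n = 1, 2, 3, ...
  General solution: u(ξ, τ) = Σ c_n sin(nξ) exp(-n² τ/2)
  Matching u(ξ,0) = sin(3ξ) term by term: c_3=1.
Hence u(ξ,τ) = exp(-9τ/2)sin(3ξ).
Transform back: T(ξ,τ) = exp(ξ)u(ξ,τ).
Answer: T(ξ, τ) = exp(ξ)exp(-9τ/2)sin(3ξ)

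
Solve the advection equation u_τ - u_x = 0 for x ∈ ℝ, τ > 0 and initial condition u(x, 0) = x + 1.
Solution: By method of characteristics (waves move left with speed 1):
Along characteristics x + τ = const, u is constant, so u(x,τ) = f(x + τ) with f = u(·, 0).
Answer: u(x, τ) = x + τ + 1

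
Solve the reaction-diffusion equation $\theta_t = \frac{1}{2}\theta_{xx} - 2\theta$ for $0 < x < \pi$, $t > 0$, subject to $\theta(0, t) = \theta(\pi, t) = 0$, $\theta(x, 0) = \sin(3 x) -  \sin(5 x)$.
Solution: Substitute $\theta = e^{-2t}u$, i.e. $u = e^{2t}\theta$.
By the product rule, $\theta_t = e^{-2t}(u_t - 2u)$, $\theta_{xx} = e^{-2t}u_{xx}$.
Substituting into the PDE and dividing by $e^{-2t}$: $u_t - 2u = \frac{1}{2}u_{xx} - 2u$.
The lower-order terms cancel, leaving the standard heat equation $u_t = \frac{1}{2}u_{xx}$.
Initial data for $u$: $u(x,0) = \theta(x,0) = \sin(3 x) - \sin(5 x)$. The boundary conditions carry over: $u(0,t) = u(\pi,t) = 0$.
Solve for $u$:
  Using separation of variables $u = X(x)G(t)$:
  Eigenfunctions: $\sin(nx)$, $n = 1, 2, 3, \ldots$
  General solution: $u(x, t) = \sum c_n \sin(nx) e^{-n^2 t/2}$
  Matching $u(x,0) = \sin(3 x) - \sin(5 x)$ term by term: $c_3=1, c_5=-1$.
Hence $u(x,t) = e^{-9 t/2} \sin(3 x) - e^{-25 t/2} \sin(5 x)$.
Transform back: $\theta(x,t) = e^{-2t}u(x,t)$.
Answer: $\theta(x, t) = e^{-13 t/2} \sin(3 x) -  e^{-29 t/2} \sin(5 x)$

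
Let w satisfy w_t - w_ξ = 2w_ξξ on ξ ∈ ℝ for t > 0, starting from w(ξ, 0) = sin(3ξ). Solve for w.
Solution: Change to a moving frame: let η = ξ + t, σ = t and write w(ξ,t) = u(η,σ).
By the chain rule w_t = u_σ + u_η, w_ξ = u_η, w_ξξ = u_ηη.
Then w_t - w_ξ = u_σ: the advection term cancels and the PDE becomes the heat equation u_σ = 2u_ηη on η ∈ ℝ.
Initial data: u(η,0) = w(η,0) = sin(3η).
On η ∈ ℝ each mode satisfies (sin(nη))″ = -n² sin(nη), so exp(-2n²σ) sin(nη) solves the heat equation; by superposition u(η,σ) = Σ c_n exp(-2n²σ) sin(nη).
Reading off the coefficients: c_3=1, so u(η,σ) = exp(-18σ)sin(3η).
Substituting back η = ξ + t, σ = t: w(ξ,t) = u(ξ + t, t).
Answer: w(ξ, t) = exp(-18t)sin(3t + 3ξ)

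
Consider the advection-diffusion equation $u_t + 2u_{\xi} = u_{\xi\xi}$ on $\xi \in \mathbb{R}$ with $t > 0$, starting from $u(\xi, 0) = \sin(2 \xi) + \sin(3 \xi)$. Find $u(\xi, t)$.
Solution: Moving frame: $\eta = \xi - 2t$, $\sigma = t$, $u = w(\eta,\sigma)$, so $u_t = w_{\sigma} - 2w_{\eta}$ and $u_{\xi\xi} = w_{\eta\eta}$.
Hence $u_t + 2u_{\xi} = w_{\sigma}$ and the PDE becomes the heat equation $w_{\sigma} = w_{\eta\eta}$ on $\eta \in \mathbb{R}$.
Initial data: $w(\eta,0) = u(\eta,0) = \sin(2 \eta) + \sin(3 \eta)$. Each mode $\sin(n\eta)$ decays as $e^{-n^2\sigma}$ on $\mathbb{R}$, so $w(\eta,\sigma) = \sum c_n e^{-n^2\sigma} \sin(n\eta)$ with $c_2=1, c_3=1$: $w(\eta,\sigma) = e^{-4 \sigma} \sin(2 \eta) + e^{-9 \sigma} \sin(3 \eta)$.
Substituting back: $u(\xi,t) = w(\xi - 2t, t)$.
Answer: $u(\xi, t) = e^{-4 t} \sin(2 \xi - 4 t) + e^{-9 t} \sin(3 \xi - 6 t)$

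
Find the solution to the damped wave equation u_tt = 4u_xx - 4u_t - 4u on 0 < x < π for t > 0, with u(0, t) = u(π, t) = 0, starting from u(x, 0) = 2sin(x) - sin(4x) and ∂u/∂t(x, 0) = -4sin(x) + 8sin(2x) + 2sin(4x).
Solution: Substitute u = exp(-2t)w, i.e. w = exp(2t)u.
By the product rule, u_t = exp(-2t)(w_t - 2w), u_tt = exp(-2t)(w_tt - 4w_t + 4w), u_xx = exp(-2t)w_xx.
Substituting into the PDE and dividing by exp(-2t): w_tt - 4w_t + 4w = 4w_xx - 4(w_t - 2w) - 4w.
The lower-order terms cancel, leaving the standard wave equation w_tt = 4w_xx.
Initial data for w: w(x,0) = u(x,0) = 2sin(x) - sin(4x); w_t(x,0) = u_t(x,0) + 2u(x,0) = 8sin(2x). The boundary conditions carry over: w(0,t) = w(π,t) = 0.
Solve for w:
  Using separation of variables w = X(x)T(t):
  Eigenfunctions: sin(nx), n = 1, 2, 3, ...
  General solution: w(x, t) = Σ [A_n cos(2n t) + B_n sin(2n t)] sin(nx)
  From w(x,0) = 2sin(x) - sin(4x): A_1=2, A_4=-1. From w_t(x,0) = 8sin(2x), using w_t(x,0) = Σ ω_n B_n sin(nx) with ω_n = 2n: B_2 = 8/4 = 2.
Hence w(x,t) = 2sin(4t)sin(2x) + 2sin(x)cos(2t) - sin(4x)cos(8t).
Transform back: u(x,t) = exp(-2t)w(x,t).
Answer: u(x, t) = 2exp(-2t)sin(4t)sin(2x) + 2exp(-2t)sin(x)cos(2t) - exp(-2t)sin(4x)cos(8t)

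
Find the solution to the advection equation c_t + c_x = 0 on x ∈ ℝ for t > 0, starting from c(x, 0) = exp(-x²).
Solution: By method of characteristics (waves move right with speed 1):
Along characteristics x - t = const, c is constant, so c(x,t) = f(x - t) with f = c(·, 0).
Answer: c(x, t) = exp(-(-t + x)²)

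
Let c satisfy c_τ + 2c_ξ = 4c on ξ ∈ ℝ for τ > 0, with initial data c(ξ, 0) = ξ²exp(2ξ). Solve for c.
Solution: Substitute c = exp(2ξ)u.
Then c_ξ = exp(2ξ)(u_ξ + 2u), c_τ = exp(2ξ)u_τ; substituting and dividing by exp(2ξ), the lower-order terms cancel: u_τ + 2u_ξ = 0 (standard advection equation).
Data for u: u(ξ,0) = exp(-2ξ)c(ξ,0) = ξ².
By characteristics (dξ/dτ = 2), u(ξ,τ) = f(ξ - 2τ) with f = u(·, 0).
So u(ξ,τ) = ξ² - 4ξτ + 4τ², and c(ξ,τ) = exp(2ξ)u(ξ,τ).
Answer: c(ξ, τ) = ξ²exp(2ξ) - 4ξτexp(2ξ) + 4τ²exp(2ξ)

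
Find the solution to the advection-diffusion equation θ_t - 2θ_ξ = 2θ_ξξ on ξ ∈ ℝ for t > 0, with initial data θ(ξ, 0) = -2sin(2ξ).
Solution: Moving frame: η = ξ + 2t, σ = t, θ = u(η,σ), so θ_t = u_σ + 2u_η and θ_ξξ = u_ηη.
Hence θ_t - 2θ_ξ = u_σ and the PDE becomes the heat equation u_σ = 2u_ηη on η ∈ ℝ.
Initial data: u(η,0) = θ(η,0) = -2sin(2η). Each mode sin(nη) decays as exp(-2n²σ) on ℝ, so u(η,σ) = Σ c_n exp(-2n²σ) sin(nη) with c_2=-2: u(η,σ) = -2exp(-8σ)sin(2η).
Substituting back: θ(ξ,t) = u(ξ + 2t, t).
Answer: θ(ξ, t) = -2exp(-8t)sin(4t + 2ξ)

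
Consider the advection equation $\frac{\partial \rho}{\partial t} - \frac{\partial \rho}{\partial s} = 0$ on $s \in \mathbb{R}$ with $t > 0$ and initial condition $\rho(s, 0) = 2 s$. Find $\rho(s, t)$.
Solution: By characteristics ($ds/dt = -1$), $\rho(s,t) = f(s + t)$ with $f = \rho( \cdot , 0)$.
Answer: $\rho(s, t) = 2 s + 2 t$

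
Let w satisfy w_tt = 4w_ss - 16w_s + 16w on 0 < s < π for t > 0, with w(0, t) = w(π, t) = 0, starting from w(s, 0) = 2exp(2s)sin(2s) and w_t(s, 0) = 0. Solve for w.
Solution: Substitute w = exp(2s)u, i.e. u = exp(-2s)w.
By the product rule, w_s = exp(2s)(u_s + 2u), w_ss = exp(2s)(u_ss + 4u_s + 4u), w_tt = exp(2s)u_tt.
Substituting into the PDE and dividing by exp(2s): u_tt = 4(u_ss + 4u_s + 4u) - 16(u_s + 2u) + 16u.
The lower-order terms cancel, leaving the standard wave equation u_tt = 4u_ss.
Initial data for u: u(s,0) = exp(-2s)w(s,0) = 2sin(2s); u_t(s,0) = exp(-2s)w_t(s,0) = 0. The boundary conditions carry over: u(0,t) = u(π,t) = 0.
Solve for u:
  Using separation of variables u = X(s)T(t):
  Eigenfunctions: sin(ns), n = 1, 2, 3, ...
  General solution: u(s, t) = Σ [A_n cos(2n t) + B_n sin(2n t)] sin(ns)
  From u(s,0) = 2sin(2s): A_2=2. From u_t(s,0) = 0: all B_n = 0.
Hence u(s,t) = 2sin(2s)cos(4t).
Transform back: w(s,t) = exp(2s)u(s,t).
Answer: w(s, t) = 2exp(2s)sin(2s)cos(4t)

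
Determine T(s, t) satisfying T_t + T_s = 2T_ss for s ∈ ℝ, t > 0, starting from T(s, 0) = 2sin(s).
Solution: Moving frame: η = s - t, σ = t, T = u(η,σ), so T_t = u_σ - u_η and T_ss = u_ηη.
Hence T_t + T_s = u_σ and the PDE becomes the heat equation u_σ = 2u_ηη on η ∈ ℝ.
Initial data: u(η,0) = T(η,0) = 2sin(η). Each mode sin(nη) decays as exp(-2n²σ) on ℝ, so u(η,σ) = Σ c_n exp(-2n²σ) sin(nη) with c_1=2: u(η,σ) = 2exp(-2σ)sin(η).
Substituting back: T(s,t) = u(s - t, t).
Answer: T(s, t) = 2exp(-2t)sin(s - t)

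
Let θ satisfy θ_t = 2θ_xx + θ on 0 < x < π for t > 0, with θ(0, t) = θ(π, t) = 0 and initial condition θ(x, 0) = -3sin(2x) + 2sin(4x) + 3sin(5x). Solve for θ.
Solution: Substitute θ = exp(t)u, i.e. u = exp(-t)θ.
By the product rule, θ_t = exp(t)(u_t + u), θ_xx = exp(t)u_xx.
Substituting into the PDE and dividing by exp(t): u_t + u = 2u_xx + u.
The lower-order terms cancel, leaving the standard heat equation u_t = 2u_xx.
Initial data for u: u(x,0) = θ(x,0) = -3sin(2x) + 2sin(4x) + 3sin(5x). The boundary conditions carry over: u(0,t) = u(π,t) = 0.
Solve for u:
  Using separation of variables u = X(x)G(t):
  Eigenfunctions: sin(nx), n = 1, 2, 3, ...
  General solution: u(x, t) = Σ c_n sin(nx) exp(-2n² t)
  Matching u(x,0) = -3sin(2x) + 2sin(4x) + 3sin(5x) term by term: c_2=-3, c_4=2, c_5=3.
Hence u(x,t) = -3exp(-8t)sin(2x) + 2exp(-32t)sin(4x) + 3exp(-50t)sin(5x).
Transform back: θ(x,t) = exp(t)u(x,t).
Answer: θ(x, t) = -3exp(-7t)sin(2x) + 2exp(-31t)sin(4x) + 3exp(-49t)sin(5x)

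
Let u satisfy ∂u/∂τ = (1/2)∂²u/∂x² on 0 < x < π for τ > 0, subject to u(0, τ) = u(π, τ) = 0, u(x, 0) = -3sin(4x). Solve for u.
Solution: Using separation of variables u = X(x)T(τ):
Eigenfunctions: sin(nx), n = 1, 2, 3, ...
General solution: u(x, τ) = Σ c_n sin(nx) exp(-n² τ/2)
Matching u(x,0) = -3sin(4x) term by term: c_4=-3.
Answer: u(x, τ) = -3exp(-8τ)sin(4x)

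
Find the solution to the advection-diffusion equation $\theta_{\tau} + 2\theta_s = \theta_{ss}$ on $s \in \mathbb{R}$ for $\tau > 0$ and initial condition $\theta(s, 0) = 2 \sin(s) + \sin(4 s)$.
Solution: Change to a moving frame: let $\eta = s - 2\tau$, $\sigma = \tau$ and write $\theta(s,\tau) = u(\eta,\sigma)$.
By the chain rule $\theta_{\tau} = u_{\sigma} - 2u_{\eta}$, $\theta_s = u_{\eta}$, $\theta_{ss} = u_{\eta\eta}$.
Then $\theta_{\tau} + 2\theta_s = u_{\sigma}$: the advection term cancels and the PDE becomes the heat equation $u_{\sigma} = u_{\eta\eta}$ on $\eta \in \mathbb{R}$.
Initial data: $u(\eta,0) = \theta(\eta,0) = 2 \sin(\eta) + \sin(4 \eta)$.
On $\eta \in \mathbb{R}$ each mode satisfies $(\sin(n\eta))'' = -n^2 \sin(n\eta)$, so $e^{-n^2\sigma} \sin(n\eta)$ solves the heat equation; by superposition $u(\eta,\sigma) = \sum c_n e^{-n^2\sigma} \sin(n\eta)$.
Reading off the coefficients: $c_1=2, c_4=1$, so $u(\eta,\sigma) = 2 e^{-\sigma} \sin(\eta) + e^{-16 \sigma} \sin(4 \eta)$.
Substituting back $\eta = s - 2\tau$, $\sigma = \tau$: $\theta(s,\tau) = u(s - 2\tau, \tau)$.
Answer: $\theta(s, \tau) = -2 e^{-\tau} \sin(2 \tau - s) -  e^{-16 \tau} \sin(8 \tau - 4 s)$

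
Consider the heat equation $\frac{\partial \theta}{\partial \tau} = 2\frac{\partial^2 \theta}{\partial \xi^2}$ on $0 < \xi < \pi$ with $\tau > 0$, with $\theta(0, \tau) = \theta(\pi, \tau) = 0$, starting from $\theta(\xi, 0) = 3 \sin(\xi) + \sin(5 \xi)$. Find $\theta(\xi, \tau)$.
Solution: Separating variables: $\theta = \sum c_n e^{-2n^2\tau} \sin(n\xi)$. From $\theta(\xi,0) = 3 \sin(\xi) + \sin(5 \xi)$: $c_1=3, c_5=1$.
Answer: $\theta(\xi, \tau) = 3 e^{-2 \tau} \sin(\xi) + e^{-50 \tau} \sin(5 \xi)$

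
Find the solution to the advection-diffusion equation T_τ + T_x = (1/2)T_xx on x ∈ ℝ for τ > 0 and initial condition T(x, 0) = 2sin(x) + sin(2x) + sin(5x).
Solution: Moving frame: η = x - τ, σ = τ, T = u(η,σ), so T_τ = u_σ - u_η and T_xx = u_ηη.
Hence T_τ + T_x = u_σ and the PDE becomes the heat equation u_σ = (1/2)u_ηη on η ∈ ℝ.
Initial data: u(η,0) = T(η,0) = 2sin(η) + sin(2η) + sin(5η). Each mode sin(nη) decays as exp(-n²σ/2) on ℝ, so u(η,σ) = Σ c_n exp(-n²σ/2) sin(nη) with c_1=2, c_2=1, c_5=1: u(η,σ) = exp(-2σ)sin(2η) + 2exp(-σ/2)sin(η) + exp(-25σ/2)sin(5η).
Substituting back: T(x,τ) = u(x - τ, τ).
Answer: T(x, τ) = exp(-2τ)sin(2x - 2τ) + 2exp(-τ/2)sin(x - τ) + exp(-25τ/2)sin(5x - 5τ)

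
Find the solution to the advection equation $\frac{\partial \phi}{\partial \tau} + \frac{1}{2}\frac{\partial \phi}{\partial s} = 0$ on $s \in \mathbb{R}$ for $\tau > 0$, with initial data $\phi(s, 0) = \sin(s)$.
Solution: By characteristics ($ds/d\tau = 1/2$), $\phi(s,\tau) = f(s - \frac{1}{2}\tau)$ with $f = \phi( \cdot , 0)$.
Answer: $\phi(s, \tau) = - \sin(\tau/2 - s)$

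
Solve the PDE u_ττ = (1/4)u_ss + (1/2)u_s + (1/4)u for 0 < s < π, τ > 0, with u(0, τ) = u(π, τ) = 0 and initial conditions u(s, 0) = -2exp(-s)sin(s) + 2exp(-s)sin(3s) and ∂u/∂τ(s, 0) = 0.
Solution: Substitute u = exp(-s)w, i.e. w = exp(s)u.
By the product rule, u_s = exp(-s)(w_s - w), u_ss = exp(-s)(w_ss - 2w_s + w), u_ττ = exp(-s)w_ττ.
Substituting into the PDE and dividing by exp(-s): w_ττ = (1/4)(w_ss - 2w_s + w) + (1/2)(w_s - w) + (1/4)w.
The lower-order terms cancel, leaving the standard wave equation w_ττ = (1/4)w_ss.
Initial data for w: w(s,0) = exp(s)u(s,0) = -2sin(s) + 2sin(3s); w_τ(s,0) = exp(s)u_τ(s,0) = 0. The boundary conditions carry over: w(0,τ) = w(π,τ) = 0.
Solve for w:
  Using separation of variables w = X(s)T(τ):
  Eigenfunctions: sin(ns), n = 1, 2, 3, ...
  General solution: w(s, τ) = Σ [A_n cos(n τ/2) + B_n sin(n τ/2)] sin(ns)
  From w(s,0) = -2sin(s) + 2sin(3s): A_1=-2, A_3=2. From w_τ(s,0) = 0: all B_n = 0.
Hence w(s,τ) = -2sin(s)cos(τ/2) + 2sin(3s)cos(3τ/2).
Transform back: u(s,τ) = exp(-s)w(s,τ).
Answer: u(s, τ) = -2exp(-s)sin(s)cos(τ/2) + 2exp(-s)sin(3s)cos(3τ/2)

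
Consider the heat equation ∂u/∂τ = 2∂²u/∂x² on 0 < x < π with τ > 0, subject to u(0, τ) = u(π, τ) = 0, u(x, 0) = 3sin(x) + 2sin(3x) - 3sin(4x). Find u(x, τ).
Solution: Separating variables: u = Σ c_n exp(-2n²τ) sin(nx). From u(x,0) = 3sin(x) + 2sin(3x) - 3sin(4x): c_1=3, c_3=2, c_4=-3.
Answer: u(x, τ) = 3exp(-2τ)sin(x) + 2exp(-18τ)sin(3x) - 3exp(-32τ)sin(4x)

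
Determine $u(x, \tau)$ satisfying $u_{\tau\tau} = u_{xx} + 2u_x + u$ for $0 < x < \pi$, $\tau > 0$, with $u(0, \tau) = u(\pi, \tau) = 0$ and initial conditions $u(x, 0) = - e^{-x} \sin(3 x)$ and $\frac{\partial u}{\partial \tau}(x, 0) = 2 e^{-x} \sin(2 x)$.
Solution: Substitute $u = e^{-x}w$.
Then $u_x = e^{-x}(w_x - w)$, $u_{xx} = e^{-x}(w_{xx} - 2w_x + w)$, $u_{\tau\tau} = e^{-x}w_{\tau\tau}$; substituting and dividing by $e^{-x}$, the lower-order terms cancel: $w_{\tau\tau} = w_{xx}$ (standard wave equation).
Data for $w$: $w(x,0) = e^{x}u(x,0) = - \sin(3 x)$; $w_{\tau}(x,0) = e^{x}u_{\tau}(x,0) = 2 \sin(2 x)$. The boundary conditions carry over: $w(0,\tau) = w(\pi,\tau) = 0$.
Separating variables: $w = \sum [A_n \cos(\omega_n \tau) + B_n \sin(\omega_n \tau)] \sin(nx)$, $\omega_n = n$. From ICs ($B_n$ = velocity coefficient / $\omega_n$): $A_3=-1, B_2=1$.
So $w(x,\tau) = \sin(2 x) \sin(2 \tau) - \sin(3 x) \cos(3 \tau)$, and $u(x,\tau) = e^{-x}w(x,\tau)$.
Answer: $u(x, \tau) = e^{-x} \sin(2 \tau) \sin(2 x) -  e^{-x} \sin(3 x) \cos(3 \tau)$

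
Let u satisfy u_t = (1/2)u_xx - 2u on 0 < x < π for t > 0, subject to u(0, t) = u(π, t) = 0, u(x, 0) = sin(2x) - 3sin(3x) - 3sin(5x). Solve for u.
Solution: Substitute u = exp(-2t)w, i.e. w = exp(2t)u.
By the product rule, u_t = exp(-2t)(w_t - 2w), u_xx = exp(-2t)w_xx.
Substituting into the PDE and dividing by exp(-2t): w_t - 2w = (1/2)w_xx - 2w.
The lower-order terms cancel, leaving the standard heat equation w_t = (1/2)w_xx.
Initial data for w: w(x,0) = u(x,0) = sin(2x) - 3sin(3x) - 3sin(5x). The boundary conditions carry over: w(0,t) = w(π,t) = 0.
Solve for w:
  Using separation of variables w = X(x)T(t):
  Eigenfunctions: sin(nx), n = 1, 2, 3, ...
  General solution: w(x, t) = Σ c_n sin(nx) exp(-n² t/2)
  Matching w(x,0) = sin(2x) - 3sin(3x) - 3sin(5x) term by term: c_2=1, c_3=-3, c_5=-3.
Hence w(x,t) = exp(-2t)sin(2x) - 3exp(-9t/2)sin(3x) - 3exp(-25t/2)sin(5x).
Transform back: u(x,t) = exp(-2t)w(x,t).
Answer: u(x, t) = exp(-4t)sin(2x) - 3exp(-13t/2)sin(3x) - 3exp(-29t/2)sin(5x)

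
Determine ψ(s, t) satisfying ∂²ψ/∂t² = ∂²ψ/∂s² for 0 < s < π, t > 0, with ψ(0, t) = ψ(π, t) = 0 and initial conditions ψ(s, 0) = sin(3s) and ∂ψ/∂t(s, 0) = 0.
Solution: Separating variables: ψ = Σ [A_n cos(ω_n t) + B_n sin(ω_n t)] sin(ns), ω_n = n. From ICs: A_3=1.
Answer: ψ(s, t) = sin(3s)cos(3t)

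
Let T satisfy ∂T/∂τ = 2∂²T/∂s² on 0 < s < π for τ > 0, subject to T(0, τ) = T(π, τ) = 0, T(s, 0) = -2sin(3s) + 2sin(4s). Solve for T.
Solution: Using separation of variables T = X(s)G(τ):
Eigenfunctions: sin(ns), n = 1, 2, 3, ...
General solution: T(s, τ) = Σ c_n sin(ns) exp(-2n² τ)
Matching T(s,0) = -2sin(3s) + 2sin(4s) term by term: c_3=-2, c_4=2.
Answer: T(s, τ) = -2exp(-18τ)sin(3s) + 2exp(-32τ)sin(4s)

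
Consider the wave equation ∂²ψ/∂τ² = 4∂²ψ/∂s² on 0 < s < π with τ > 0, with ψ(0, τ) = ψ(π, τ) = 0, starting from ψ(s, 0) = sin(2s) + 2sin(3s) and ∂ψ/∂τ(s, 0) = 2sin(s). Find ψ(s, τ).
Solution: Using separation of variables ψ = X(s)T(τ):
Eigenfunctions: sin(ns), n = 1, 2, 3, ...
General solution: ψ(s, τ) = Σ [A_n cos(2n τ) + B_n sin(2n τ)] sin(ns)
From ψ(s,0) = sin(2s) + 2sin(3s): A_2=1, A_3=2. From ψ_τ(s,0) = 2sin(s), using ψ_τ(s,0) = Σ ω_n B_n sin(ns) with ω_n = 2n: B_1 = 2/2 = 1.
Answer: ψ(s, τ) = sin(s)sin(2τ) + sin(2s)cos(4τ) + 2sin(3s)cos(6τ)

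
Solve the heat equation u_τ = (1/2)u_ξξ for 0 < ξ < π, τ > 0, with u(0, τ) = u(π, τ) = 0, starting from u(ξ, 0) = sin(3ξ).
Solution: Using separation of variables u = X(ξ)T(τ):
Eigenfunctions: sin(nξ), n = 1, 2, 3, ...
General solution: u(ξ, τ) = Σ c_n sin(nξ) exp(-n² τ/2)
Matching u(ξ,0) = sin(3ξ) term by term: c_3=1.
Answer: u(ξ, τ) = exp(-9τ/2)sin(3ξ)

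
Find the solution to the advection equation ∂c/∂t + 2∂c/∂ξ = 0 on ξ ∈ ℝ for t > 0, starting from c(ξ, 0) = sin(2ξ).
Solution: By method of characteristics (waves move right with speed 2):
Along characteristics ξ - 2t = const, c is constant, so c(ξ,t) = f(ξ - 2t) with f = c(·, 0).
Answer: c(ξ, t) = -sin(4t - 2ξ)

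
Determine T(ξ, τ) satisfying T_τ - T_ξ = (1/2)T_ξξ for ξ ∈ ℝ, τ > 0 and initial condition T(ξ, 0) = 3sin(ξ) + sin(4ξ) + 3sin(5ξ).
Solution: Moving frame: η = ξ + τ, σ = τ, T = u(η,σ), so T_τ = u_σ + u_η and T_ξξ = u_ηη.
Hence T_τ - T_ξ = u_σ and the PDE becomes the heat equation u_σ = (1/2)u_ηη on η ∈ ℝ.
Initial data: u(η,0) = T(η,0) = 3sin(η) + sin(4η) + 3sin(5η). Each mode sin(nη) decays as exp(-n²σ/2) on ℝ, so u(η,σ) = Σ c_n exp(-n²σ/2) sin(nη) with c_1=3, c_4=1, c_5=3: u(η,σ) = exp(-8σ)sin(4η) + 3exp(-σ/2)sin(η) + 3exp(-25σ/2)sin(5η).
Substituting back: T(ξ,τ) = u(ξ + τ, τ).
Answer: T(ξ, τ) = exp(-8τ)sin(4ξ + 4τ) + 3exp(-τ/2)sin(ξ + τ) + 3exp(-25τ/2)sin(5ξ + 5τ)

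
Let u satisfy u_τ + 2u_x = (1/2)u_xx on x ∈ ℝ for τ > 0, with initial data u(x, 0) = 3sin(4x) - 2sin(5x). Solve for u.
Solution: Change to a moving frame: let η = x - 2τ, σ = τ and write u(x,τ) = w(η,σ).
By the chain rule u_τ = w_σ - 2w_η, u_x = w_η, u_xx = w_ηη.
Then u_τ + 2u_x = w_σ: the advection term cancels and the PDE becomes the heat equation w_σ = (1/2)w_ηη on η ∈ ℝ.
Initial data: w(η,0) = u(η,0) = 3sin(4η) - 2sin(5η).
On η ∈ ℝ each mode satisfies (sin(nη))″ = -n² sin(nη), so exp(-n²σ/2) sin(nη) solves the heat equation; by superposition w(η,σ) = Σ c_n exp(-n²σ/2) sin(nη).
Reading off the coefficients: c_4=3, c_5=-2, so w(η,σ) = 3exp(-8σ)sin(4η) - 2exp(-25σ/2)sin(5η).
Substituting back η = x - 2τ, σ = τ: u(x,τ) = w(x - 2τ, τ).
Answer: u(x, τ) = 3exp(-8τ)sin(4x - 8τ) - 2exp(-25τ/2)sin(5x - 10τ)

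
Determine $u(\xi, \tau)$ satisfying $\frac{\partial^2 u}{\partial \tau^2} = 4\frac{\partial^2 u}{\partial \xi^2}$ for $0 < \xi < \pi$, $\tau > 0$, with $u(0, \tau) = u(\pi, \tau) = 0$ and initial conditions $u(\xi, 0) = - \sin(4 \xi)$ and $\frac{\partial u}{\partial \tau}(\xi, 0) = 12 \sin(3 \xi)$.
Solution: Separating variables: $u = \sum [A_n \cos(\omega_n \tau) + B_n \sin(\omega_n \tau)] \sin(n\xi)$, $\omega_n = 2n$. From ICs ($B_n$ = velocity coefficient / $\omega_n$): $A_4=-1, B_3=2$.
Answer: $u(\xi, \tau) = 2 \sin(6 \tau) \sin(3 \xi) -  \sin(4 \xi) \cos(8 \tau)$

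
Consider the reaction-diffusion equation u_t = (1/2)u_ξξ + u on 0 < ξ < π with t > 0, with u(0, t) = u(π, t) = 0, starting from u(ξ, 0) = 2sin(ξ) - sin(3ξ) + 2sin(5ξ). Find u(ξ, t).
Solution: Substitute u = exp(t)w, i.e. w = exp(-t)u.
By the product rule, u_t = exp(t)(w_t + w), u_ξξ = exp(t)w_ξξ.
Substituting into the PDE and dividing by exp(t): w_t + w = (1/2)w_ξξ + w.
The lower-order terms cancel, leaving the standard heat equation w_t = (1/2)w_ξξ.
Initial data for w: w(ξ,0) = u(ξ,0) = 2sin(ξ) - sin(3ξ) + 2sin(5ξ). The boundary conditions carry over: w(0,t) = w(π,t) = 0.
Solve for w:
  Using separation of variables w = X(ξ)T(t):
  Eigenfunctions: sin(nξ), n = 1, 2, 3, ...
  General solution: w(ξ, t) = Σ c_n sin(nξ) exp(-n² t/2)
  Matching w(ξ,0) = 2sin(ξ) - sin(3ξ) + 2sin(5ξ) term by term: c_1=2, c_3=-1, c_5=2.
Hence w(ξ,t) = 2exp(-t/2)sin(ξ) - exp(-9t/2)sin(3ξ) + 2exp(-25t/2)sin(5ξ).
Transform back: u(ξ,t) = exp(t)w(ξ,t).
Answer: u(ξ, t) = 2exp(t/2)sin(ξ) - exp(-7t/2)sin(3ξ) + 2exp(-23t/2)sin(5ξ)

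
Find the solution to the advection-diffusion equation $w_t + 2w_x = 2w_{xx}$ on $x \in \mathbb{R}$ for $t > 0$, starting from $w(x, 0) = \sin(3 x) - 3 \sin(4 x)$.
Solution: Change to a moving frame: let $\eta = x - 2t$, $\sigma = t$ and write $w(x,t) = u(\eta,\sigma)$.
By the chain rule $w_t = u_{\sigma} - 2u_{\eta}$, $w_x = u_{\eta}$, $w_{xx} = u_{\eta\eta}$.
Then $w_t + 2w_x = u_{\sigma}$: the advection term cancels and the PDE becomes the heat equation $u_{\sigma} = 2u_{\eta\eta}$ on $\eta \in \mathbb{R}$.
Initial data: $u(\eta,0) = w(\eta,0) = \sin(3 \eta) - 3 \sin(4 \eta)$.
On $\eta \in \mathbb{R}$ each mode satisfies $(\sin(n\eta))'' = -n^2 \sin(n\eta)$, so $e^{-2n^2\sigma} \sin(n\eta)$ solves the heat equation; by superposition $u(\eta,\sigma) = \sum c_n e^{-2n^2\sigma} \sin(n\eta)$.
Reading off the coefficients: $c_3=1, c_4=-3$, so $u(\eta,\sigma) = e^{-18 \sigma} \sin(3 \eta) - 3 e^{-32 \sigma} \sin(4 \eta)$.
Substituting back $\eta = x - 2t$, $\sigma = t$: $w(x,t) = u(x - 2t, t)$.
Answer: $w(x, t) = - e^{-18 t} \sin(6 t - 3 x) + 3 e^{-32 t} \sin(8 t - 4 x)$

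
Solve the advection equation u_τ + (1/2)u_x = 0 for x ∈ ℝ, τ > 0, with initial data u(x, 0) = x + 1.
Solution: By characteristics (dx/dτ = 1/2), u(x,τ) = f(x - (1/2)τ) with f = u(·, 0).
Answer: u(x, τ) = x - (1/2)τ + 1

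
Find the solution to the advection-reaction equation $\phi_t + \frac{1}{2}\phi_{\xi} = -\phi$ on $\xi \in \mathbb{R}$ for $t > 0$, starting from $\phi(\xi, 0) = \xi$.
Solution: Substitute $\phi = e^{-t}u$, i.e. $u = e^{t}\phi$.
By the product rule, $\phi_t = e^{-t}(u_t - u)$, $\phi_{\xi} = e^{-t}u_{\xi}$.
Substituting into the PDE and dividing by $e^{-t}$: $u_t - u + \frac{1}{2}u_{\xi} = -u$.
The lower-order terms cancel, leaving the standard advection equation $u_t + \frac{1}{2}u_{\xi} = 0$.
Initial data for $u$: $u(\xi,0) = \phi(\xi,0) = \xi$.
Solve for $u$:
  By method of characteristics (waves move right with speed 1/2):
  Along characteristics $\xi - \frac{1}{2}t =$ const, $u$ is constant, so $u(\xi,t) = f(\xi - \frac{1}{2}t)$ with $f = u( \cdot , 0)$.
Hence $u(\xi,t) = -\frac{1}{2} t + \xi$.
Transform back: $\phi(\xi,t) = e^{-t}u(\xi,t)$.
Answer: $\phi(\xi, t) = \xi e^{-t} - \frac{1}{2} t e^{-t}$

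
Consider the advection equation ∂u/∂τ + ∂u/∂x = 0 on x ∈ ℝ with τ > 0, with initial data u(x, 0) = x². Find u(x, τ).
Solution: By characteristics (dx/dτ = 1), u(x,τ) = f(x - τ) with f = u(·, 0).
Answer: u(x, τ) = x² - 2xτ + τ²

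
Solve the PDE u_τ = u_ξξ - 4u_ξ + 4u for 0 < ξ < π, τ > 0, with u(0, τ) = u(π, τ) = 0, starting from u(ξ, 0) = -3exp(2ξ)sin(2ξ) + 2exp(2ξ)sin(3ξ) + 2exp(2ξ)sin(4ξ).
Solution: Substitute u = exp(2ξ)w.
Then u_ξ = exp(2ξ)(w_ξ + 2w), u_ξξ = exp(2ξ)(w_ξξ + 4w_ξ + 4w), u_τ = exp(2ξ)w_τ; substituting and dividing by exp(2ξ), the lower-order terms cancel: w_τ = w_ξξ (standard heat equation).
Data for w: w(ξ,0) = exp(-2ξ)u(ξ,0) = -3sin(2ξ) + 2sin(3ξ) + 2sin(4ξ). The boundary conditions carry over: w(0,τ) = w(π,τ) = 0.
Separating variables: w = Σ c_n exp(-n²τ) sin(nξ). From w(ξ,0) = -3sin(2ξ) + 2sin(3ξ) + 2sin(4ξ): c_2=-3, c_3=2, c_4=2.
So w(ξ,τ) = -3exp(-4τ)sin(2ξ) + 2exp(-9τ)sin(3ξ) + 2exp(-16τ)sin(4ξ), and u(ξ,τ) = exp(2ξ)w(ξ,τ).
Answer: u(ξ, τ) = -3exp(2ξ)exp(-4τ)sin(2ξ) + 2exp(2ξ)exp(-9τ)sin(3ξ) + 2exp(2ξ)exp(-16τ)sin(4ξ)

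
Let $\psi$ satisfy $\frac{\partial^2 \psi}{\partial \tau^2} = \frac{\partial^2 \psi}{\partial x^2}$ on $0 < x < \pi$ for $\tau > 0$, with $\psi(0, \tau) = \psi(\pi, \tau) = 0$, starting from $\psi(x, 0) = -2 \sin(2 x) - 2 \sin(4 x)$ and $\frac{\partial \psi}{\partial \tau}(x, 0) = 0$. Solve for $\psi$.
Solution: Separating variables: $\psi = \sum [A_n \cos(\omega_n \tau) + B_n \sin(\omega_n \tau)] \sin(nx)$, $\omega_n = n$. From ICs: $A_2=-2, A_4=-2$.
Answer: $\psi(x, \tau) = -2 \sin(2 x) \cos(2 \tau) - 2 \sin(4 x) \cos(4 \tau)$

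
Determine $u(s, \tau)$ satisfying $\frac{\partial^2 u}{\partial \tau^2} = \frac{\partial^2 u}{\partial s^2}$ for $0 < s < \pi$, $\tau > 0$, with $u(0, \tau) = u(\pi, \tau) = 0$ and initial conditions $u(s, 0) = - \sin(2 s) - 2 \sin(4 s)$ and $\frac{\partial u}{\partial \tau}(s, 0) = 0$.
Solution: Using separation of variables $u = X(s)T(\tau)$:
Eigenfunctions: $\sin(ns)$, $n = 1, 2, 3, \ldots$
General solution: $u(s, \tau) = \sum [A_n \cos(n \tau) + B_n \sin(n \tau)] \sin(ns)$
From $u(s,0) = - \sin(2 s) - 2 \sin(4 s)$: $A_2=-1, A_4=-2$. From $u_{\tau}(s,0) = 0$: all $B_n = 0$.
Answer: $u(s, \tau) = - \sin(2 s) \cos(2 \tau) - 2 \sin(4 s) \cos(4 \tau)$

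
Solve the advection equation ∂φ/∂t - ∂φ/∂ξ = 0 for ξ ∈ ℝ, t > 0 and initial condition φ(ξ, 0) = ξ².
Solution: By characteristics (dξ/dt = -1), φ(ξ,t) = f(ξ + t) with f = φ(·, 0).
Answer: φ(ξ, t) = t² + 2tξ + ξ²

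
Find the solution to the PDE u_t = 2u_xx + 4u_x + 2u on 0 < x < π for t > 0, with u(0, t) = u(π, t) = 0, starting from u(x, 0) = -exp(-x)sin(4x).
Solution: Substitute u = exp(-x)w.
Then u_x = exp(-x)(w_x - w), u_xx = exp(-x)(w_xx - 2w_x + w), u_t = exp(-x)w_t; substituting and dividing by exp(-x), the lower-order terms cancel: w_t = 2w_xx (standard heat equation).
Data for w: w(x,0) = exp(x)u(x,0) = -sin(4x). The boundary conditions carry over: w(0,t) = w(π,t) = 0.
Separating variables: w = Σ c_n exp(-2n²t) sin(nx). From w(x,0) = -sin(4x): c_4=-1.
So w(x,t) = -exp(-32t)sin(4x), and u(x,t) = exp(-x)w(x,t).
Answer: u(x, t) = -exp(-32t)exp(-x)sin(4x)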